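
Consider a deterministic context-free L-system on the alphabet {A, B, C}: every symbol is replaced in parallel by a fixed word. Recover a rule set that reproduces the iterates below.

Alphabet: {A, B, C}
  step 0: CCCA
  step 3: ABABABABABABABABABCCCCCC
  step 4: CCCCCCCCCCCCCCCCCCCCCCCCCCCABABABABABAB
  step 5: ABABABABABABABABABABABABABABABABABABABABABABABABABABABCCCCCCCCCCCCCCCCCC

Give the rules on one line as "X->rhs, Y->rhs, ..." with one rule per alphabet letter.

  step 4 ⇒ step 5: CCCCCCCCCCCCCCCCCCCCCCCCCCCABABABABABAB ⇒ AB·AB·AB·AB·AB·AB·AB·AB·AB·AB·AB·AB·AB·AB·AB·AB·AB·AB·AB·AB·AB·AB·AB·AB·AB·AB·AB·CC·C·CC·C·CC·C·CC·C·CC·C·CC·C
    A ↦ CC
    B ↦ C
    C ↦ AB

A->CC, B->C, C->AB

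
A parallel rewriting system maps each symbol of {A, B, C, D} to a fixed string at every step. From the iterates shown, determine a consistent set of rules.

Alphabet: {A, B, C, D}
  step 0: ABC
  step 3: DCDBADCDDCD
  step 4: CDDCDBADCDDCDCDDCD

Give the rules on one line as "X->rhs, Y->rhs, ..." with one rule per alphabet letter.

  step 3 ⇒ step 4: DCDBADCDDCD ⇒ CD·D·CD·BA·D·CD·D·CD·CD·D·CD
    A ↦ D
    B ↦ BA
    C ↦ D
    D ↦ CD

A->D, B->BA, C->D, D->CD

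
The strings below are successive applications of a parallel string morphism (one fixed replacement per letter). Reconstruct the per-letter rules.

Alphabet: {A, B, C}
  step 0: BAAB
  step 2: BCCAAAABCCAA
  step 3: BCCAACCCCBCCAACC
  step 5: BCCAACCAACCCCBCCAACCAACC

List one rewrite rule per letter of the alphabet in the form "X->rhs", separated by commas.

  step 2 ⇒ step 3: BCCAAAABCCAA ⇒ BCC·A·A·C·C·C·C·BCC·A·A·C·C
    A ↦ C
    B ↦ BCC
    C ↦ A

A->C, B->BCC, C->A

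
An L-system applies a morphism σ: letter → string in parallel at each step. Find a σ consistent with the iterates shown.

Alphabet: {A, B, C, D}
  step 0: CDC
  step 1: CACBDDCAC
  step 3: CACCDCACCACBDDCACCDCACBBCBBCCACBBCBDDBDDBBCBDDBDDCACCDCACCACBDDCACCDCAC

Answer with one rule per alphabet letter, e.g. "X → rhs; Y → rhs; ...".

  step 0 ⇒ step 1: CDC ⇒ CAC·BDD·CAC
    C ↦ CAC
    D ↦ BDD
    A ↦ CD  (constrained at step 1)
    B ↦ BBC  (constrained at step 1)

A->CD, B->BBC, C->CAC, D->BDD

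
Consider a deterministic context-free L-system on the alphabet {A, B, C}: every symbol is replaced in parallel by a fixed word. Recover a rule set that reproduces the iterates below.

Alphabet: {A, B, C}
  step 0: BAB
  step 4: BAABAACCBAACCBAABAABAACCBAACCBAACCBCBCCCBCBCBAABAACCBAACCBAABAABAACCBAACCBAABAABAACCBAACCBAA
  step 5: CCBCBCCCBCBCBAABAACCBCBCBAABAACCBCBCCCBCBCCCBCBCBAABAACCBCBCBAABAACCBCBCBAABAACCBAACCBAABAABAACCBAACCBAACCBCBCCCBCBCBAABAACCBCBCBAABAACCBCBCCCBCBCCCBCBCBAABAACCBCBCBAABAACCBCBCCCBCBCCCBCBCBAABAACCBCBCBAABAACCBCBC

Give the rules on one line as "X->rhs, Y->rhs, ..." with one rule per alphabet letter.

A->BC, B->CC, C->BAA

  step 4 ⇒ step 5: BAABAACCBAACCBAABAABAACCBAACCBAACCBCBCCCBCBCBAABAACCBAACCBAABAABAACCBAACCBAABAABAACCBAACCBAA ⇒ CC·BC·BC·CC·BC·BC·BAA·BAA·CC·BC·BC·BAA·BAA·CC·BC·BC·CC·BC·BC·CC·BC·BC·BAA·BAA·CC·BC·BC·BAA·BAA·CC·BC·BC·BAA·BAA·CC·BAA·CC·BAA·BAA·BAA·CC·BAA·CC·BAA·CC·BC·BC·CC·BC·BC·BAA·BAA·CC·BC·BC·BAA·BAA·CC·BC·BC·CC·BC·BC·CC·BC·BC·BAA·BAA·CC·BC·BC·BAA·BAA·CC·BC·BC·CC·BC·BC·CC·BC·BC·BAA·BAA·CC·BC·BC·BAA·BAA·CC·BC·BC
    A ↦ BC
    B ↦ CC
    C ↦ BAA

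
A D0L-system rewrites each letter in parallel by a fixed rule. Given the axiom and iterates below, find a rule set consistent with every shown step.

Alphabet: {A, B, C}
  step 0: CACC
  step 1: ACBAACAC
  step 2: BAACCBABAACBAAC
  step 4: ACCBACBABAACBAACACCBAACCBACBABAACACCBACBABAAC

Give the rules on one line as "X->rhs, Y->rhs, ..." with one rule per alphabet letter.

  step 1 ⇒ step 2: ACBAACAC ⇒ BA·AC·C·BA·BA·AC·BA·AC
    A ↦ BA
    B ↦ C
    C ↦ AC

A->BA, B->C, C->AC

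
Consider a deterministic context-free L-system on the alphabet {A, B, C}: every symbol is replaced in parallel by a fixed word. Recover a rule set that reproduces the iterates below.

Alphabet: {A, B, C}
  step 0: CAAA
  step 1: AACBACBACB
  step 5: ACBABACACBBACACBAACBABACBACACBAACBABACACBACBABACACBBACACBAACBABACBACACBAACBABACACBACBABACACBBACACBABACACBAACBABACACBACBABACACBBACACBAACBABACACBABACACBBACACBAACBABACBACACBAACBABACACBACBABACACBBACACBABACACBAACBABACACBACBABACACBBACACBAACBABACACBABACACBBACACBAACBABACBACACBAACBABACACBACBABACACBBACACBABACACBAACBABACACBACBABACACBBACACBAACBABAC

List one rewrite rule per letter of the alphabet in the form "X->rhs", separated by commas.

A->ACB, B->BAC, C->A

  step 0 ⇒ step 1: CAAA ⇒ A·ACB·ACB·ACB
    A ↦ ACB
    C ↦ A
    B ↦ BAC  (constrained at step 1)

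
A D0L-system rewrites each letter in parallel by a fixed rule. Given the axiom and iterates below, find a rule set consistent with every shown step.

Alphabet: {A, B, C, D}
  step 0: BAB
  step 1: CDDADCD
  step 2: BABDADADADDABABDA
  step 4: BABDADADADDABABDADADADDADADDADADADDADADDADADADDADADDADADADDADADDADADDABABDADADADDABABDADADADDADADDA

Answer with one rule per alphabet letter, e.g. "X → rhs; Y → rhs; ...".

  step 1 ⇒ step 2: CDDADCD ⇒ BAB·DA·DA·DAD·DA·BAB·DA
    A ↦ DAD
    C ↦ BAB
    D ↦ DA
  step 0 ⇒ step 1: BAB ⇒ CD·DAD·CD
    B ↦ CD

A->DAD, B->CD, C->BAB, D->DA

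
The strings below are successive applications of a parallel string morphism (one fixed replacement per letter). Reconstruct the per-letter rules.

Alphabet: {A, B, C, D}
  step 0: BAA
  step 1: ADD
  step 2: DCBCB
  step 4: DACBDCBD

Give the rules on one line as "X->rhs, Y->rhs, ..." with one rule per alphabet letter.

  step 1 ⇒ step 2: ADD ⇒ D·CB·CB
    A ↦ D
    D ↦ CB
  step 0 ⇒ step 1: BAA ⇒ A·D·D
    B ↦ A
    C ↦ D  (constrained at step 2)

A->D, B->A, C->D, D->CB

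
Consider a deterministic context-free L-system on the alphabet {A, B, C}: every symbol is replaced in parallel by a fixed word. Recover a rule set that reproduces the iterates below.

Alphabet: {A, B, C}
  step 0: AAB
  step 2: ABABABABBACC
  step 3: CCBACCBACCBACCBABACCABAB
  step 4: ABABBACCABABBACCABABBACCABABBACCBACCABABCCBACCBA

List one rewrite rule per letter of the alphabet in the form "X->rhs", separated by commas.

  step 3 ⇒ step 4: CCBACCBACCBACCBABACCABAB ⇒ AB·AB·BA·CC·AB·AB·BA·CC·AB·AB·BA·CC·AB·AB·BA·CC·BA·CC·AB·AB·CC·BA·CC·BA
    A ↦ CC
    B ↦ BA
    C ↦ AB

A->CC, B->BA, C->AB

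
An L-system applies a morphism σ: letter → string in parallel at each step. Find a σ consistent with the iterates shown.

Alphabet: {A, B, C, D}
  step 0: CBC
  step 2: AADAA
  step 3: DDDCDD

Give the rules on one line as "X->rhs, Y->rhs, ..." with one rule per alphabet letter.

A->D, B->A, C->BB, D->DC

  step 2 ⇒ step 3: AADAA ⇒ D·D·DC·D·D
    A ↦ D
    D ↦ DC
    B ↦ A  (constrained at step 0)
    C ↦ BB  (constrained at step 0)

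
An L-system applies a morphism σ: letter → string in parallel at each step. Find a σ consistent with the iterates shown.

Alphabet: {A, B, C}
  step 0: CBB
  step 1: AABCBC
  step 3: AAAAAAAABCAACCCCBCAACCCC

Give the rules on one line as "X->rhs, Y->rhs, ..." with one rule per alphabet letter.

A->CC, B->BC, C->AA

  step 0 ⇒ step 1: CBB ⇒ AA·BC·BC
    B ↦ BC
    C ↦ AA
    A ↦ CC  (constrained at step 1)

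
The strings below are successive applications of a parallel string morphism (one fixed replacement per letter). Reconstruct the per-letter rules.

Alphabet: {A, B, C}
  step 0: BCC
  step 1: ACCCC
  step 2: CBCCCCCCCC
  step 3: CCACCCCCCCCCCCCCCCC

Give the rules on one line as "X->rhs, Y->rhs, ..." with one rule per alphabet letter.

A->CB, B->A, C->CC

  step 2 ⇒ step 3: CBCCCCCCCC ⇒ CC·A·CC·CC·CC·CC·CC·CC·CC·CC
    B ↦ A
    C ↦ CC
  step 1 ⇒ step 2: ACCCC ⇒ CB·CC·CC·CC·CC
    A ↦ CB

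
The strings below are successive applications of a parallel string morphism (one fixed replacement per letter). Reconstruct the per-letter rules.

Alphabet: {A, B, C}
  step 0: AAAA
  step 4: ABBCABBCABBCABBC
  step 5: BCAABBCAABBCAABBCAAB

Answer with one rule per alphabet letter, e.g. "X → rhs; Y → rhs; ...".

A->BC, B->A, C->B

  step 4 ⇒ step 5: ABBCABBCABBCABBC ⇒ BC·A·A·B·BC·A·A·B·BC·A·A·B·BC·A·A·B
    A ↦ BC
    B ↦ A
    C ↦ B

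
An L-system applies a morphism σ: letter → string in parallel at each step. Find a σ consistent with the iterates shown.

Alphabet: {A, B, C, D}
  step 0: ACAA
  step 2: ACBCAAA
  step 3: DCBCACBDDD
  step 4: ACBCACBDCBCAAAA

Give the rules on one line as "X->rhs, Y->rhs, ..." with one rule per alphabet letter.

  step 3 ⇒ step 4: DCBCACBDDD ⇒ A·CB·CA·CB·D·CB·CA·A·A·A
    A ↦ D
    B ↦ CA
    C ↦ CB
    D ↦ A

A->D, B->CA, C->CB, D->A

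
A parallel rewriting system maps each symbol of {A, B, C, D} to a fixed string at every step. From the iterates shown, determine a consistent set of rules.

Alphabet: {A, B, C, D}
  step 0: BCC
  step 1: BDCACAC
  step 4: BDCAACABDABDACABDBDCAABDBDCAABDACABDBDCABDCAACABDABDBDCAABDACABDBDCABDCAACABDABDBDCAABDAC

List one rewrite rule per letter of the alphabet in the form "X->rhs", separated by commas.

A->ABD, B->BDC, C->AC, D->A

  step 0 ⇒ step 1: BCC ⇒ BDC·AC·AC
    B ↦ BDC
    C ↦ AC
    A ↦ ABD  (constrained at step 1)
    D ↦ A  (constrained at step 1)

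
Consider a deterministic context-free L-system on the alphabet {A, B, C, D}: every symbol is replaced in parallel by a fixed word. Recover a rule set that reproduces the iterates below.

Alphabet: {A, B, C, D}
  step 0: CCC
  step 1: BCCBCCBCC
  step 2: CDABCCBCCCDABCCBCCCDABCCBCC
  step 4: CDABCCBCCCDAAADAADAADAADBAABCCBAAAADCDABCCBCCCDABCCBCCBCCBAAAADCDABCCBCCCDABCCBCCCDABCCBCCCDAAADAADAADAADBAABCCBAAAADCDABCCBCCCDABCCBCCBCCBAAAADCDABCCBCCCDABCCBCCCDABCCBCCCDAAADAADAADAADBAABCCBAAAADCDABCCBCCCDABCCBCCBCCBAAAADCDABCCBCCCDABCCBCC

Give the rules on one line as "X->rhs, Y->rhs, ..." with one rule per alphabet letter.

  step 1 ⇒ step 2: BCCBCCBCC ⇒ CDA·BCC·BCC·CDA·BCC·BCC·CDA·BCC·BCC
    B ↦ CDA
    C ↦ BCC
    A ↦ AAD  (constrained at step 2)
    D ↦ BAA  (constrained at step 2)

A->AAD, B->CDA, C->BCC, D->BAA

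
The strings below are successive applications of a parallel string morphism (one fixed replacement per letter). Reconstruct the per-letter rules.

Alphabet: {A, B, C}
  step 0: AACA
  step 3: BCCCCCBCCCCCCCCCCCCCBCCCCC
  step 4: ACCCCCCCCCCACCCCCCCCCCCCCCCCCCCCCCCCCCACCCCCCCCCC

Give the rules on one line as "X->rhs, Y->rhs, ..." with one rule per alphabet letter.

  step 3 ⇒ step 4: BCCCCCBCCCCCCCCCCCCCBCCCCC ⇒ A·CC·CC·CC·CC·CC·A·CC·CC·CC·CC·CC·CC·CC·CC·CC·CC·CC·CC·CC·A·CC·CC·CC·CC·CC
    B ↦ A
    C ↦ CC
    A ↦ BC  (constrained at step 0)

A->BC, B->A, C->CC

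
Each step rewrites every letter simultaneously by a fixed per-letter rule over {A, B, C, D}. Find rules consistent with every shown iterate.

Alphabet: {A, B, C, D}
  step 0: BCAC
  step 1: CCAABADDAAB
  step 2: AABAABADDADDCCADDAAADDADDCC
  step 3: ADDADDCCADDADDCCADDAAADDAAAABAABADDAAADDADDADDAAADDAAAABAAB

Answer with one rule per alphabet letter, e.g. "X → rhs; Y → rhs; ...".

A->ADD, B->CC, C->AAB, D->A

  step 2 ⇒ step 3: AABAABADDADDCCADDAAADDADDCC ⇒ ADD·ADD·CC·ADD·ADD·CC·ADD·A·A·ADD·A·A·AAB·AAB·ADD·A·A·ADD·ADD·ADD·A·A·ADD·A·A·AAB·AAB
    A ↦ ADD
    B ↦ CC
    C ↦ AAB
    D ↦ A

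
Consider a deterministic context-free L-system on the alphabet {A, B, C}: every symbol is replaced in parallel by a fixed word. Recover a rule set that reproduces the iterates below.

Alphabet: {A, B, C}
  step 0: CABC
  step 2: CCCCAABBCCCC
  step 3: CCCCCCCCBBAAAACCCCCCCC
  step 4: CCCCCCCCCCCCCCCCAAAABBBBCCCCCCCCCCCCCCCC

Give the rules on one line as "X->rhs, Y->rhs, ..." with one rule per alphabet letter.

A->B, B->AA, C->CC

  step 3 ⇒ step 4: CCCCCCCCBBAAAACCCCCCCC ⇒ CC·CC·CC·CC·CC·CC·CC·CC·AA·AA·B·B·B·B·CC·CC·CC·CC·CC·CC·CC·CC
    A ↦ B
    B ↦ AA
    C ↦ CC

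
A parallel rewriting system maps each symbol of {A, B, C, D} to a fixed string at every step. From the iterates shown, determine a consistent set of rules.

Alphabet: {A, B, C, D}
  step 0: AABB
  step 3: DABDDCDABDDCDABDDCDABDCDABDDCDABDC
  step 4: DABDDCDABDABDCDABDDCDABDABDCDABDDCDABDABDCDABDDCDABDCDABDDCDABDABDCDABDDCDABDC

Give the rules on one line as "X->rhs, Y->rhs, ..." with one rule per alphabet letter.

  step 3 ⇒ step 4: DABDDCDABDDCDABDDCDABDCDABDDCDABDC ⇒ DAB·D·DC·DAB·DAB·DC·DAB·D·DC·DAB·DAB·DC·DAB·D·DC·DAB·DAB·DC·DAB·D·DC·DAB·DC·DAB·D·DC·DAB·DAB·DC·DAB·D·DC·DAB·DC
    A ↦ D
    B ↦ DC
    C ↦ DC
    D ↦ DAB

A->D, B->DC, C->DC, D->DAB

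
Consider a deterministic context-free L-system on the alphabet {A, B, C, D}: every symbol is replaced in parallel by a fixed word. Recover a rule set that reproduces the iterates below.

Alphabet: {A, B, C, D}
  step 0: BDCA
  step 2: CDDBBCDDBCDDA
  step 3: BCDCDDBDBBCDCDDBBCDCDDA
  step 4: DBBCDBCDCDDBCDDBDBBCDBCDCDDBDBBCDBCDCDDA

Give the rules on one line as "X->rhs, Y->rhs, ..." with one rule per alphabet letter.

  step 3 ⇒ step 4: BCDCDDBDBBCDCDDBBCDCDDA ⇒ DB·B·CD·B·CD·CD·DB·CD·DB·DB·B·CD·B·CD·CD·DB·DB·B·CD·B·CD·CD·DA
    A ↦ DA
    B ↦ DB
    C ↦ B
    D ↦ CD

A->DA, B->DB, C->B, D->CD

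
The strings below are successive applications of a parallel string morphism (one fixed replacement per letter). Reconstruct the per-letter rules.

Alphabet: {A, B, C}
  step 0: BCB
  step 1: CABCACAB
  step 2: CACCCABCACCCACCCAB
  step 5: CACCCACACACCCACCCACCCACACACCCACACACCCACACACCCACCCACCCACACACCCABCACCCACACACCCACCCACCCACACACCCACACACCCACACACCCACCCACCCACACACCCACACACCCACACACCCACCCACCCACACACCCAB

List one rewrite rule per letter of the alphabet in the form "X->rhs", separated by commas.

A->CC, B->CAB, C->CA

  step 1 ⇒ step 2: CABCACAB ⇒ CA·CC·CAB·CA·CC·CA·CC·CAB
    A ↦ CC
    B ↦ CAB
    C ↦ CA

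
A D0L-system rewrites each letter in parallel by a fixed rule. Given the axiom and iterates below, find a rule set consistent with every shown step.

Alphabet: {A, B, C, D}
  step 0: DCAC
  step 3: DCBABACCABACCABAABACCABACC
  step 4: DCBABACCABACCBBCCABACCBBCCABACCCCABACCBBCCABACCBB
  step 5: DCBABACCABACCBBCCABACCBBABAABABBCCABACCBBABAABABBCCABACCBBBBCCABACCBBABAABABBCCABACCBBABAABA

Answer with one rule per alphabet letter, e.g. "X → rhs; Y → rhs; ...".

  step 4 ⇒ step 5: DCBABACCABACCBBCCABACCBBCCABACCCCABACCBBCCABACCBB ⇒ DC·B·ABA·CC·ABA·CC·B·B·CC·ABA·CC·B·B·ABA·ABA·B·B·CC·ABA·CC·B·B·ABA·ABA·B·B·CC·ABA·CC·B·B·B·B·CC·ABA·CC·B·B·ABA·ABA·B·B·CC·ABA·CC·B·B·ABA·ABA
    A ↦ CC
    B ↦ ABA
    C ↦ B
    D ↦ DC

A->CC, B->ABA, C->B, D->DC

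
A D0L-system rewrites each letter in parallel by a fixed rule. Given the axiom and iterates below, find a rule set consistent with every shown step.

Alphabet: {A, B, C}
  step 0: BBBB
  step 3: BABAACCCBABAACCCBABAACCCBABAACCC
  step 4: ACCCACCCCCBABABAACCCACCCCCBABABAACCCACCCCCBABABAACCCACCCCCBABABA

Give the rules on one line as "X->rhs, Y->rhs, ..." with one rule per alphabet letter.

A->CC, B->AC, C->BA

  step 3 ⇒ step 4: BABAACCCBABAACCCBABAACCCBABAACCC ⇒ AC·CC·AC·CC·CC·BA·BA·BA·AC·CC·AC·CC·CC·BA·BA·BA·AC·CC·AC·CC·CC·BA·BA·BA·AC·CC·AC·CC·CC·BA·BA·BA
    A ↦ CC
    B ↦ AC
    C ↦ BA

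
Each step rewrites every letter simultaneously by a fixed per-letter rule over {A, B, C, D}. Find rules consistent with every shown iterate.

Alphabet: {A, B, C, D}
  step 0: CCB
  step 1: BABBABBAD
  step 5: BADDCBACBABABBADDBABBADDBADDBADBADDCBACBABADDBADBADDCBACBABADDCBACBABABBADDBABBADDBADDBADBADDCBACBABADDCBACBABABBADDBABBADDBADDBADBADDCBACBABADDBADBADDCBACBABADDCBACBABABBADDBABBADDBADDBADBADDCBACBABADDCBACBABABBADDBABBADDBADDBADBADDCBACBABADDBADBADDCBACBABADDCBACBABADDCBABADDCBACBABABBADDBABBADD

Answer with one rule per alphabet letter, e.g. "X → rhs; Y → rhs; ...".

A->D, B->BAD, C->BAB, D->CBA

  step 0 ⇒ step 1: CCB ⇒ BAB·BAB·BAD
    B ↦ BAD
    C ↦ BAB
    A ↦ D  (constrained at step 1)
    D ↦ CBA  (constrained at step 1)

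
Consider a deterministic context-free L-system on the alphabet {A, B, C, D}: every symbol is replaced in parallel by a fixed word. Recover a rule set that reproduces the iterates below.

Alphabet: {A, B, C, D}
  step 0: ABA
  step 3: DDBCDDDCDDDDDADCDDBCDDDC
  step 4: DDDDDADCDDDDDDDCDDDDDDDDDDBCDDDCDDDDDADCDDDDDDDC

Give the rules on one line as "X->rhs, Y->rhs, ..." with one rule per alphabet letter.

  step 3 ⇒ step 4: DDBCDDDCDDDDDADCDDBCDDDC ⇒ DD·DD·DA·DC·DD·DD·DD·DC·DD·DD·DD·DD·DD·BC·DD·DC·DD·DD·DA·DC·DD·DD·DD·DC
    A ↦ BC
    B ↦ DA
    C ↦ DC
    D ↦ DD

A->BC, B->DA, C->DC, D->DD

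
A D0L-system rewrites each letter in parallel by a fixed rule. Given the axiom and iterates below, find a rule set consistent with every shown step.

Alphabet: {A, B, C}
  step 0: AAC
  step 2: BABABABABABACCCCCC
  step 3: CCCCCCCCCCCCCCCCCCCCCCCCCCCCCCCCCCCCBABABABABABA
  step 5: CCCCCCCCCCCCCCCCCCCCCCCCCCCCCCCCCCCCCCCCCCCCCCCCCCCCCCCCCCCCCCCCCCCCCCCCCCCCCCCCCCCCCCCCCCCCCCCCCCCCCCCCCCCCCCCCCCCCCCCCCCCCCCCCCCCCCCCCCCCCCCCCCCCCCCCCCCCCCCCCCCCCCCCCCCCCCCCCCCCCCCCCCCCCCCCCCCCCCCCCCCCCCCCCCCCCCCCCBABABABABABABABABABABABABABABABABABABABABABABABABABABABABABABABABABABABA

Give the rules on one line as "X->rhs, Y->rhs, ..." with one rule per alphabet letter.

  step 2 ⇒ step 3: BABABABABABACCCCCC ⇒ CCC·CCC·CCC·CCC·CCC·CCC·CCC·CCC·CCC·CCC·CCC·CCC·BA·BA·BA·BA·BA·BA
    A ↦ CCC
    B ↦ CCC
    C ↦ BA

A->CCC, B->CCC, C->BA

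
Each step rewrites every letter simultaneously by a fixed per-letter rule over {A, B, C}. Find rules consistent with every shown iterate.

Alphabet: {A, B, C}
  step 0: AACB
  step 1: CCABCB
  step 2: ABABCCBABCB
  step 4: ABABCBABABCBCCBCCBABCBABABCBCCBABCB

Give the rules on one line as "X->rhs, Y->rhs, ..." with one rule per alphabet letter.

A->C, B->CB, C->AB

  step 1 ⇒ step 2: CCABCB ⇒ AB·AB·C·CB·AB·CB
    A ↦ C
    B ↦ CB
    C ↦ AB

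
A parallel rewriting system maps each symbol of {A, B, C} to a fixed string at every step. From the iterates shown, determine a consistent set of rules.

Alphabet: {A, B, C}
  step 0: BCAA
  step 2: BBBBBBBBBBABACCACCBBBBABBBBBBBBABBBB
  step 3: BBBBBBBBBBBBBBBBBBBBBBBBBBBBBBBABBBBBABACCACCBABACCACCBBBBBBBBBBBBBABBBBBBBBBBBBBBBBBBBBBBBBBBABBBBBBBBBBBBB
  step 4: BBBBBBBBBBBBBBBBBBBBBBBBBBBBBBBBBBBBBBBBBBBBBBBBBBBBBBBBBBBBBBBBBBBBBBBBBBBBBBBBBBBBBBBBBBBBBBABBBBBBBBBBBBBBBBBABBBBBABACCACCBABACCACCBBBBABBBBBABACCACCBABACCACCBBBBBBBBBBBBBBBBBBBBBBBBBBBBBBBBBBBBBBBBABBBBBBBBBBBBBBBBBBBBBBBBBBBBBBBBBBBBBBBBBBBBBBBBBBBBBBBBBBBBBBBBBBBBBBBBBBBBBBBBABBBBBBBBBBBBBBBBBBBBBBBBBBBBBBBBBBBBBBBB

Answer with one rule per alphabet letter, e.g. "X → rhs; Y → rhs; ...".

  step 3 ⇒ step 4: BBBBBBBBBBBBBBBBBBBBBBBBBBBBBBBABBBBBABACCACCBABACCACCBBBBBBBBBBBBBABBBBBBBBBBBBBBBBBBBBBBBBBBABBBBBBBBBBBBB ⇒ BBB·BBB·BBB·BBB·BBB·BBB·BBB·BBB·BBB·BBB·BBB·BBB·BBB·BBB·BBB·BBB·BBB·BBB·BBB·BBB·BBB·BBB·BBB·BBB·BBB·BBB·BBB·BBB·BBB·BBB·BBB·BAB·BBB·BBB·BBB·BBB·BBB·BAB·BBB·BAB·ACC·ACC·BAB·ACC·ACC·BBB·BAB·BBB·BAB·ACC·ACC·BAB·ACC·ACC·BBB·BBB·BBB·BBB·BBB·BBB·BBB·BBB·BBB·BBB·BBB·BBB·BBB·BAB·BBB·BBB·BBB·BBB·BBB·BBB·BBB·BBB·BBB·BBB·BBB·BBB·BBB·BBB·BBB·BBB·BBB·BBB·BBB·BBB·BBB·BBB·BBB·BBB·BBB·BBB·BAB·BBB·BBB·BBB·BBB·BBB·BBB·BBB·BBB·BBB·BBB·BBB·BBB·BBB
    A ↦ BAB
    B ↦ BBB
    C ↦ ACC

A->BAB, B->BBB, C->ACC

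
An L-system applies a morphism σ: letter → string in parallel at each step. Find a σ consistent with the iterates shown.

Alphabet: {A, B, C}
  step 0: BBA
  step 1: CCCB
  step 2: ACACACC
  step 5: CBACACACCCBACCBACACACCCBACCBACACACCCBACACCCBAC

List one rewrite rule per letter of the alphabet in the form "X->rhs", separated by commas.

A->CB, B->C, C->AC

  step 1 ⇒ step 2: CCCB ⇒ AC·AC·AC·C
    B ↦ C
    C ↦ AC
  step 0 ⇒ step 1: BBA ⇒ C·C·CB
    A ↦ CB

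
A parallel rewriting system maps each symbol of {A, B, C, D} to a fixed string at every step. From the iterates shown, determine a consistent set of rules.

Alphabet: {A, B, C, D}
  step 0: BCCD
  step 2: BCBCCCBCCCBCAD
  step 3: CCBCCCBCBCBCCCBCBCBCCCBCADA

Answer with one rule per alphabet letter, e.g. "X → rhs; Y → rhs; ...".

  step 2 ⇒ step 3: BCBCCCBCCCBCAD ⇒ CC·BC·CC·BC·BC·BC·CC·BC·BC·BC·CC·BC·AD·A
    A ↦ AD
    B ↦ CC
    C ↦ BC
    D ↦ A

A->AD, B->CC, C->BC, D->A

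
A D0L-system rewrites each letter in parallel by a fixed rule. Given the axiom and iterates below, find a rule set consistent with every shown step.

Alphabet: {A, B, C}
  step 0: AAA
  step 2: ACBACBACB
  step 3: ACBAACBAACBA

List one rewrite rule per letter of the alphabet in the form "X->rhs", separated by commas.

  step 2 ⇒ step 3: ACBACBACB ⇒ AC·B·A·AC·B·A·AC·B·A
    A ↦ AC
    B ↦ A
    C ↦ B

A->AC, B->A, C->B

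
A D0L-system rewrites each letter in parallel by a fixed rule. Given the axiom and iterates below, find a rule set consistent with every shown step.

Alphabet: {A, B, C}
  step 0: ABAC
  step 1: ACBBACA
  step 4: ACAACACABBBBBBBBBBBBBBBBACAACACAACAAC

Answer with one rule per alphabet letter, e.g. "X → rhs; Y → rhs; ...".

A->AC, B->BB, C->A

  step 0 ⇒ step 1: ABAC ⇒ AC·BB·AC·A
    A ↦ AC
    B ↦ BB
    C ↦ A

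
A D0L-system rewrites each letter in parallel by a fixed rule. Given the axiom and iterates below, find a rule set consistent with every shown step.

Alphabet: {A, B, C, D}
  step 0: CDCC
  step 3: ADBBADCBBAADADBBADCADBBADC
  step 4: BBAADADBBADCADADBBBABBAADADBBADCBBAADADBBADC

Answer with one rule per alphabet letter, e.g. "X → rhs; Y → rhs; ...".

  step 3 ⇒ step 4: ADBBADCBBAADADBBADCADBBADC ⇒ B·BA·AD·AD·B·BA·DC·AD·AD·B·B·BA·B·BA·AD·AD·B·BA·DC·B·BA·AD·AD·B·BA·DC
    A ↦ B
    B ↦ AD
    C ↦ DC
    D ↦ BA

A->B, B->AD, C->DC, D->BA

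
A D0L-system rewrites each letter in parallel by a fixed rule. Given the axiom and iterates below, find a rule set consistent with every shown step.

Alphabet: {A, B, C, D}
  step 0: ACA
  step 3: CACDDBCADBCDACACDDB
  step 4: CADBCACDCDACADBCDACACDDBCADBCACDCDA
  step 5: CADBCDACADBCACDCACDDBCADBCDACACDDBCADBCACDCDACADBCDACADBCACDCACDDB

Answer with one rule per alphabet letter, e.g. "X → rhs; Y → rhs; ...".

A->DB, B->A, C->CA, D->CD

  step 4 ⇒ step 5: CADBCACDCDACADBCDACACDDBCADBCACDCDA ⇒ CA·DB·CD·A·CA·DB·CA·CD·CA·CD·DB·CA·DB·CD·A·CA·CD·DB·CA·DB·CA·CD·CD·A·CA·DB·CD·A·CA·DB·CA·CD·CA·CD·DB
    A ↦ DB
    B ↦ A
    C ↦ CA
    D ↦ CD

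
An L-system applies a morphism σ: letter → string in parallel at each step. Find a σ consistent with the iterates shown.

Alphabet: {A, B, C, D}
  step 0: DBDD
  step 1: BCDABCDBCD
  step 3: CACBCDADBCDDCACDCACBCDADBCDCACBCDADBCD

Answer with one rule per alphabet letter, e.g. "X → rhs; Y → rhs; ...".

  step 0 ⇒ step 1: DBDD ⇒ BCD·A·BCD·BCD
    B ↦ A
    D ↦ BCD
    A ↦ CAC  (constrained at step 1)
    C ↦ D  (constrained at step 1)

A->CAC, B->A, C->D, D->BCD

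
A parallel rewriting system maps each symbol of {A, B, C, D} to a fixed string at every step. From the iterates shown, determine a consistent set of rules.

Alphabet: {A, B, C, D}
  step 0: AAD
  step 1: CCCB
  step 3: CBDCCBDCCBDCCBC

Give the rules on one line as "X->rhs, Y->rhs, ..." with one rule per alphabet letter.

A->C, B->DA, C->DC, D->CB

  step 0 ⇒ step 1: AAD ⇒ C·C·CB
    A ↦ C
    D ↦ CB
    B ↦ DA  (constrained at step 1)
    C ↦ DC  (constrained at step 1)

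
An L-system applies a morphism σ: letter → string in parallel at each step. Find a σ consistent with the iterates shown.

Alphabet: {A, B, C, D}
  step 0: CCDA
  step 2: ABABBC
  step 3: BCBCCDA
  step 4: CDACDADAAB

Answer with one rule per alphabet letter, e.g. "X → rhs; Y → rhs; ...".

  step 3 ⇒ step 4: BCBCCDA ⇒ C·DA·C·DA·DA·A·B
    A ↦ B
    B ↦ C
    C ↦ DA
    D ↦ A

A->B, B->C, C->DA, D->A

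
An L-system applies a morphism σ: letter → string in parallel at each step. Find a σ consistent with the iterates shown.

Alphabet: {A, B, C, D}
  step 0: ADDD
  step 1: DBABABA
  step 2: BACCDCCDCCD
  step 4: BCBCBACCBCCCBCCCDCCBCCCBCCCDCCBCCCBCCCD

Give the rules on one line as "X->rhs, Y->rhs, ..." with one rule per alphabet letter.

  step 1 ⇒ step 2: DBABABA ⇒ BA·CC·D·CC·D·CC·D
    A ↦ D
    B ↦ CC
    D ↦ BA
    C ↦ BC  (constrained at step 2)

A->D, B->CC, C->BC, D->BA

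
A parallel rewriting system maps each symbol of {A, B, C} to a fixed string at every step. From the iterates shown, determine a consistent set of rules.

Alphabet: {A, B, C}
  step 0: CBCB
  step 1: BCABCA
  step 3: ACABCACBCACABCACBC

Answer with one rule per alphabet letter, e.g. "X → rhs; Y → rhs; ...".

  step 0 ⇒ step 1: CBCB ⇒ BC·A·BC·A
    B ↦ A
    C ↦ BC
    A ↦ AC  (constrained at step 1)

A->AC, B->A, C->BC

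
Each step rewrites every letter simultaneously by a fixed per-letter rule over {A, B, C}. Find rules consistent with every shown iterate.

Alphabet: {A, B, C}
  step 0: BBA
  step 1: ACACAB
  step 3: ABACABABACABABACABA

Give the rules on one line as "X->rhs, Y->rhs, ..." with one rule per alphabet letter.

A->AB, B->AC, C->A

  step 0 ⇒ step 1: BBA ⇒ AC·AC·AB
    A ↦ AB
    B ↦ AC
    C ↦ A  (constrained at step 1)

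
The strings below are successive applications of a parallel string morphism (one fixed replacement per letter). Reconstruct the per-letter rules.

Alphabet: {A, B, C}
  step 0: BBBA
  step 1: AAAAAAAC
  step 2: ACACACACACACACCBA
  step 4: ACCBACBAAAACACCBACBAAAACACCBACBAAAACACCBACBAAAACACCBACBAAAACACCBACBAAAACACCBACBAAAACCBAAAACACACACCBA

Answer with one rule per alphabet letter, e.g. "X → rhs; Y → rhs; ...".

A->AC, B->AA, C->CBA

  step 1 ⇒ step 2: AAAAAAAC ⇒ AC·AC·AC·AC·AC·AC·AC·CBA
    A ↦ AC
    C ↦ CBA
  step 0 ⇒ step 1: BBBA ⇒ AA·AA·AA·AC
    B ↦ AA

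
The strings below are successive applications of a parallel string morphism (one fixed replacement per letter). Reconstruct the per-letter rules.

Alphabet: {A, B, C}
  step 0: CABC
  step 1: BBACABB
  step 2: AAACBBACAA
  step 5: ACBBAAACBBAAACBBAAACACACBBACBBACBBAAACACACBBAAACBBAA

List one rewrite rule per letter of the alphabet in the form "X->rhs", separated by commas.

A->AC, B->A, C->BB

  step 1 ⇒ step 2: BBACABB ⇒ A·A·AC·BB·AC·A·A
    A ↦ AC
    B ↦ A
    C ↦ BB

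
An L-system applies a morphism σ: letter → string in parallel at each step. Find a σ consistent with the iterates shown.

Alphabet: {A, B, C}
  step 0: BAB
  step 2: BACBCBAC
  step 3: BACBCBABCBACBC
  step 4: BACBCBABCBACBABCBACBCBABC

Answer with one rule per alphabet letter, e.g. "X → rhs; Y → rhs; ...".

  step 3 ⇒ step 4: BACBCBABCBACBC ⇒ BA·C·BC·BA·BC·BA·C·BA·BC·BA·C·BC·BA·BC
    A ↦ C
    B ↦ BA
    C ↦ BC

A->C, B->BA, C->BC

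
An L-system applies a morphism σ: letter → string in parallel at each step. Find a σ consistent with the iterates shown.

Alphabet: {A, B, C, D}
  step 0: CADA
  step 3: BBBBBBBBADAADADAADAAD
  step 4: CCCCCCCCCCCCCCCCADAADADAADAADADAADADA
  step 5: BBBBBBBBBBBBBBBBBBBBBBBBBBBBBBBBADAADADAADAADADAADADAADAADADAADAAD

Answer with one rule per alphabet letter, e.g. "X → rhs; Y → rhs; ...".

A->AD, B->CC, C->BB, D->A

  step 4 ⇒ step 5: CCCCCCCCCCCCCCCCADAADADAADAADADAADADA ⇒ BB·BB·BB·BB·BB·BB·BB·BB·BB·BB·BB·BB·BB·BB·BB·BB·AD·A·AD·AD·A·AD·A·AD·AD·A·AD·AD·A·AD·A·AD·AD·A·AD·A·AD
    A ↦ AD
    C ↦ BB
    D ↦ A
  step 3 ⇒ step 4: BBBBBBBBADAADADAADAAD ⇒ CC·CC·CC·CC·CC·CC·CC·CC·AD·A·AD·AD·A·AD·A·AD·AD·A·AD·AD·A
    B ↦ CC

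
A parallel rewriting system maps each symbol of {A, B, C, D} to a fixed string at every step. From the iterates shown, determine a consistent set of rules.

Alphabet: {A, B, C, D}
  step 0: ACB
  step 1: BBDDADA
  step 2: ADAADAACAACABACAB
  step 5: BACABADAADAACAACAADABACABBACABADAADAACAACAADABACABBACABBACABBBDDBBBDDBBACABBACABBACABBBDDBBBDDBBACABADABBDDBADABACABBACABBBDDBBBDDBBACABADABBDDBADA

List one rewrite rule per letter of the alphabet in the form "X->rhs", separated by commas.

  step 1 ⇒ step 2: BBDDADA ⇒ ADA·ADA·ACA·ACA·B·ACA·B
    A ↦ B
    B ↦ ADA
    D ↦ ACA
  step 0 ⇒ step 1: ACB ⇒ B·BDD·ADA
    C ↦ BDD

A->B, B->ADA, C->BDD, D->ACA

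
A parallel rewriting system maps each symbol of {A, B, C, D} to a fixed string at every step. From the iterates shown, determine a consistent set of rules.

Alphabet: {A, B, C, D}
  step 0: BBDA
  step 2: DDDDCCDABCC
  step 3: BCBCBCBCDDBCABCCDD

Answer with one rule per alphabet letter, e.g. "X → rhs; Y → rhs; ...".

  step 2 ⇒ step 3: DDDDCCDABCC ⇒ BC·BC·BC·BC·D·D·BC·AB·CC·D·D
    A ↦ AB
    B ↦ CC
    C ↦ D
    D ↦ BC

A->AB, B->CC, C->D, D->BC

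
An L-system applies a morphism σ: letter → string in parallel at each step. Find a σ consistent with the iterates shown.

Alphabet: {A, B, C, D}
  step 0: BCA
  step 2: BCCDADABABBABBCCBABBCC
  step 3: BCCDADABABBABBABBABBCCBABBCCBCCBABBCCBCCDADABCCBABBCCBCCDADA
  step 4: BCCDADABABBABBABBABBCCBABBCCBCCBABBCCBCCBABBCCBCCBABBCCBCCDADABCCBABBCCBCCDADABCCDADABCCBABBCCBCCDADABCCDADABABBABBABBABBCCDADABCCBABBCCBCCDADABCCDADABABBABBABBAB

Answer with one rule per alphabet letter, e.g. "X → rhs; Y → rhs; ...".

A->BAB, B->BCC, C->DA, D->BAB

  step 3 ⇒ step 4: BCCDADABABBABBABBABBCCBABBCCBCCBABBCCBCCDADABCCBABBCCBCCDADA ⇒ BCC·DA·DA·BAB·BAB·BAB·BAB·BCC·BAB·BCC·BCC·BAB·BCC·BCC·BAB·BCC·BCC·BAB·BCC·BCC·DA·DA·BCC·BAB·BCC·BCC·DA·DA·BCC·DA·DA·BCC·BAB·BCC·BCC·DA·DA·BCC·DA·DA·BAB·BAB·BAB·BAB·BCC·DA·DA·BCC·BAB·BCC·BCC·DA·DA·BCC·DA·DA·BAB·BAB·BAB·BAB
    A ↦ BAB
    B ↦ BCC
    C ↦ DA
    D ↦ BAB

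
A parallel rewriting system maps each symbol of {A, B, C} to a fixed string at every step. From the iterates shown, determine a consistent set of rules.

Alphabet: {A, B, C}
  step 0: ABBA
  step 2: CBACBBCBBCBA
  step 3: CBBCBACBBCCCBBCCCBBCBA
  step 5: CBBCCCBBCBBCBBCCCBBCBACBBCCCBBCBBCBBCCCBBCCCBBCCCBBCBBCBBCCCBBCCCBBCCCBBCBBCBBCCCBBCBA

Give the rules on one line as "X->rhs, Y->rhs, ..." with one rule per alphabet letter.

A->BA, B->C, C->CBB

  step 2 ⇒ step 3: CBACBBCBBCBA ⇒ CBB·C·BA·CBB·C·C·CBB·C·C·CBB·C·BA
    A ↦ BA
    B ↦ C
    C ↦ CBB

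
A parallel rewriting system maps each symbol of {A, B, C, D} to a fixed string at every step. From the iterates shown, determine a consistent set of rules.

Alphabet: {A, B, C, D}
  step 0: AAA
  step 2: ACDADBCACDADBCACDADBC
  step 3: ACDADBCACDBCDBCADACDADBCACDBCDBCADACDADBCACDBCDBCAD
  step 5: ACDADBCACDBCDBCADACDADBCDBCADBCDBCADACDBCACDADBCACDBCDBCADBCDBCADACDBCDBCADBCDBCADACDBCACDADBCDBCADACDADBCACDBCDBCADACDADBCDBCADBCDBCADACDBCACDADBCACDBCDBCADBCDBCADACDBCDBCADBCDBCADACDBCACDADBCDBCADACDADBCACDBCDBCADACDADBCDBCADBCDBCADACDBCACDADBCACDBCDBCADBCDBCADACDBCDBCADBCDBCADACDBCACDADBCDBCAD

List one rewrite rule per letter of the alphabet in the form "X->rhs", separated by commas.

  step 2 ⇒ step 3: ACDADBCACDADBCACDADBC ⇒ ACD·AD·BC·ACD·BC·DBC·AD·ACD·AD·BC·ACD·BC·DBC·AD·ACD·AD·BC·ACD·BC·DBC·AD
    A ↦ ACD
    B ↦ DBC
    C ↦ AD
    D ↦ BC

A->ACD, B->DBC, C->AD, D->BC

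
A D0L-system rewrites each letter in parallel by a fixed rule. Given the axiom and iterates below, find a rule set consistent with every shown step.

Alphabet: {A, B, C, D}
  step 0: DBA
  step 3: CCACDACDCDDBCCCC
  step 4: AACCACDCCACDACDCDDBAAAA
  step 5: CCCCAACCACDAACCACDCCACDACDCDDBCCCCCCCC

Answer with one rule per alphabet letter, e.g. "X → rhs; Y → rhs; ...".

A->CC, B->DB, C->A, D->CD

  step 4 ⇒ step 5: AACCACDCCACDACDCDDBAAAA ⇒ CC·CC·A·A·CC·A·CD·A·A·CC·A·CD·CC·A·CD·A·CD·CD·DB·CC·CC·CC·CC
    A ↦ CC
    B ↦ DB
    C ↦ A
    D ↦ CD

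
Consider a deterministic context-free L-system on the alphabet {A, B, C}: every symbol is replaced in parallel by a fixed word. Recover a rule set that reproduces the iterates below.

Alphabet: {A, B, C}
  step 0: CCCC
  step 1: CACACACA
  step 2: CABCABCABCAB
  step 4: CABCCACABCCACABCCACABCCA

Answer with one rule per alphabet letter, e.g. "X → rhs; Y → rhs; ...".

A->B, B->C, C->CA

  step 1 ⇒ step 2: CACACACA ⇒ CA·B·CA·B·CA·B·CA·B
    A ↦ B
    C ↦ CA
    B ↦ C  (constrained at step 2)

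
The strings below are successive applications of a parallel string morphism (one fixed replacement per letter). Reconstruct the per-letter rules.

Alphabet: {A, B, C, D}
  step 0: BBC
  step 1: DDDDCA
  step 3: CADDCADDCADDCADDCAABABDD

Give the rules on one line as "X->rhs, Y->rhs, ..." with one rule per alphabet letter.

  step 0 ⇒ step 1: BBC ⇒ DD·DD·CA
    B ↦ DD
    C ↦ CA
    A ↦ AB  (constrained at step 1)
    D ↦ CB  (constrained at step 1)

A->AB, B->DD, C->CA, D->CB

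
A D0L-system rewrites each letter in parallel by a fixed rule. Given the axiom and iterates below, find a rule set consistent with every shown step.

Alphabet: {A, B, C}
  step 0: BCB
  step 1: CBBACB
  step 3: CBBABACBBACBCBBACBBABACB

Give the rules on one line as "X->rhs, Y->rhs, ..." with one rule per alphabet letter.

A->BA, B->CB, C->BA

  step 0 ⇒ step 1: BCB ⇒ CB·BA·CB
    B ↦ CB
    C ↦ BA
    A ↦ BA  (constrained at step 1)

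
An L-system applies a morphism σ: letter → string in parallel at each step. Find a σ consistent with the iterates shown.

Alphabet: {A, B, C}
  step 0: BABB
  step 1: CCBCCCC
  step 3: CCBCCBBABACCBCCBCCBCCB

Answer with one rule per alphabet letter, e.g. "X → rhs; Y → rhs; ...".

  step 0 ⇒ step 1: BABB ⇒ CC·B·CC·CC
    A ↦ B
    B ↦ CC
    C ↦ BA  (constrained at step 1)

A->B, B->CC, C->BA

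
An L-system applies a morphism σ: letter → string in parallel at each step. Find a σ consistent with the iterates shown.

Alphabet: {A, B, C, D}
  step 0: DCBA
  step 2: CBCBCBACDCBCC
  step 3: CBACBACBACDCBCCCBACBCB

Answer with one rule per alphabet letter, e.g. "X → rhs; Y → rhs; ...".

  step 2 ⇒ step 3: CBCBCBACDCBCC ⇒ CB·A·CB·A·CB·A·CD·CB·CC·CB·A·CB·CB
    A ↦ CD
    B ↦ A
    C ↦ CB
    D ↦ CC

A->CD, B->A, C->CB, D->CC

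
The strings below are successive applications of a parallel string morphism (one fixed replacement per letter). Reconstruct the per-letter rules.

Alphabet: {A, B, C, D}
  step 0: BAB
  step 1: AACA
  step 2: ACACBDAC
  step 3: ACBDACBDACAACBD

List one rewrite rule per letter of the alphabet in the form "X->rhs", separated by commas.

A->AC, B->A, C->BD, D->CA

  step 2 ⇒ step 3: ACACBDAC ⇒ AC·BD·AC·BD·A·CA·AC·BD
    A ↦ AC
    B ↦ A
    C ↦ BD
    D ↦ CA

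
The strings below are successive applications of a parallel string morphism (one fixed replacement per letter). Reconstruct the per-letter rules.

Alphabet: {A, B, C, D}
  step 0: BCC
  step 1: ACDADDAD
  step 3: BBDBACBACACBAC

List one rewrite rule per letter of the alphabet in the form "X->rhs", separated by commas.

A->D, B->AC, C->DAD, D->B

  step 0 ⇒ step 1: BCC ⇒ AC·DAD·DAD
    B ↦ AC
    C ↦ DAD
    A ↦ D  (constrained at step 1)
    D ↦ B  (constrained at step 1)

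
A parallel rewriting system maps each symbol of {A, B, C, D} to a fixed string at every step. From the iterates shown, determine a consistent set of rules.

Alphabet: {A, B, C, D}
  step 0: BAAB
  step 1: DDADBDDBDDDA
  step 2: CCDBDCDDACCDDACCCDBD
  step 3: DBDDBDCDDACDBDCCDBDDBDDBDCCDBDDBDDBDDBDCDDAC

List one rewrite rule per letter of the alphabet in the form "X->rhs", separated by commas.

A->DBD, B->DDA, C->DBD, D->C

  step 2 ⇒ step 3: CCDBDCDDACCDDACCCDBD ⇒ DBD·DBD·C·DDA·C·DBD·C·C·DBD·DBD·DBD·C·C·DBD·DBD·DBD·DBD·C·DDA·C
    A ↦ DBD
    B ↦ DDA
    C ↦ DBD
    D ↦ C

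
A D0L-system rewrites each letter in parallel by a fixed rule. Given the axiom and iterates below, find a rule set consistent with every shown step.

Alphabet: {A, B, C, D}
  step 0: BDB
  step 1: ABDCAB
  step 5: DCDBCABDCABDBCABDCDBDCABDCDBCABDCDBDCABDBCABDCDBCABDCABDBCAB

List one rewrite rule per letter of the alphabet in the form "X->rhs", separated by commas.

  step 0 ⇒ step 1: BDB ⇒ AB·DC·AB
    B ↦ AB
    D ↦ DC
    A ↦ C  (constrained at step 1)
    C ↦ DB  (constrained at step 1)

A->C, B->AB, C->DB, D->DC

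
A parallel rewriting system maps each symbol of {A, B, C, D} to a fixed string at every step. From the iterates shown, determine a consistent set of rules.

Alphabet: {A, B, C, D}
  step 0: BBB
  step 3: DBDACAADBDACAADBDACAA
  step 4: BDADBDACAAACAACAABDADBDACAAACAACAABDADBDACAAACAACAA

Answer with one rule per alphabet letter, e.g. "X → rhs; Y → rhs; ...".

  step 3 ⇒ step 4: DBDACAADBDACAADBDACAA ⇒ BDA·D·BDA·CAA·A·CAA·CAA·BDA·D·BDA·CAA·A·CAA·CAA·BDA·D·BDA·CAA·A·CAA·CAA
    A ↦ CAA
    B ↦ D
    C ↦ A
    D ↦ BDA

A->CAA, B->D, C->A, D->BDA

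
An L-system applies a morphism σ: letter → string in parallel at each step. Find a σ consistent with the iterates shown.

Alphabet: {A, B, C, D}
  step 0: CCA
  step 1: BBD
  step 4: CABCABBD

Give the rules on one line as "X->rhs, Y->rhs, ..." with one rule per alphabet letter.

A->D, B->CA, C->B, D->B

  step 0 ⇒ step 1: CCA ⇒ B·B·D
    A ↦ D
    C ↦ B
    B ↦ CA  (constrained at step 1)
    D ↦ B  (constrained at step 1)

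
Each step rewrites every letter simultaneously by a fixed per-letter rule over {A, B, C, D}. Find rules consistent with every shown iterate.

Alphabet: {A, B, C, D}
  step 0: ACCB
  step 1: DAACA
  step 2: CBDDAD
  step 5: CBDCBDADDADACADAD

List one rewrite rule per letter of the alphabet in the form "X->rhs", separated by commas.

  step 1 ⇒ step 2: DAACA ⇒ CB·D·D·A·D
    A ↦ D
    C ↦ A
    D ↦ CB
  step 0 ⇒ step 1: ACCB ⇒ D·A·A·CA
    B ↦ CA

A->D, B->CA, C->A, D->CB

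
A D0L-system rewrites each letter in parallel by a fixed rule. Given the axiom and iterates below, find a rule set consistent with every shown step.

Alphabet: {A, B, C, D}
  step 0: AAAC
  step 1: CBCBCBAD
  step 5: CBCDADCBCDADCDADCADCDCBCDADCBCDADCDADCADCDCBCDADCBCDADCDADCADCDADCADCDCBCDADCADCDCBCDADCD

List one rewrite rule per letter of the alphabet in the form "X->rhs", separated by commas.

  step 0 ⇒ step 1: AAAC ⇒ CB·CB·CB·AD
    A ↦ CB
    C ↦ AD
    B ↦ C  (constrained at step 1)
    D ↦ CD  (constrained at step 1)

A->CB, B->C, C->AD, D->CD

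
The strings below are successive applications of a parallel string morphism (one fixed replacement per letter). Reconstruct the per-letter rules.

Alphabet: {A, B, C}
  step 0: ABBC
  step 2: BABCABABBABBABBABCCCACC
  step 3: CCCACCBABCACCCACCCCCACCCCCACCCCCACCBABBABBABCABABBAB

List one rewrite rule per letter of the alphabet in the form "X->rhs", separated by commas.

  step 2 ⇒ step 3: BABCABABBABBABBABCCCACC ⇒ CC·CA·CC·BAB·CA·CC·CA·CC·CC·CA·CC·CC·CA·CC·CC·CA·CC·BAB·BAB·BAB·CA·BAB·BAB
    A ↦ CA
    B ↦ CC
    C ↦ BAB

A->CA, B->CC, C->BAB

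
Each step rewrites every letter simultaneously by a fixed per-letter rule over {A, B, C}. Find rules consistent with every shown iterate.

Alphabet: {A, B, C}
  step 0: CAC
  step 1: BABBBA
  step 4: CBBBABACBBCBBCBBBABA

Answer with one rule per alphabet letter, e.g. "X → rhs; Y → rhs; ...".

A->BB, B->C, C->BA

  step 0 ⇒ step 1: CAC ⇒ BA·BB·BA
    A ↦ BB
    C ↦ BA
    B ↦ C  (constrained at step 1)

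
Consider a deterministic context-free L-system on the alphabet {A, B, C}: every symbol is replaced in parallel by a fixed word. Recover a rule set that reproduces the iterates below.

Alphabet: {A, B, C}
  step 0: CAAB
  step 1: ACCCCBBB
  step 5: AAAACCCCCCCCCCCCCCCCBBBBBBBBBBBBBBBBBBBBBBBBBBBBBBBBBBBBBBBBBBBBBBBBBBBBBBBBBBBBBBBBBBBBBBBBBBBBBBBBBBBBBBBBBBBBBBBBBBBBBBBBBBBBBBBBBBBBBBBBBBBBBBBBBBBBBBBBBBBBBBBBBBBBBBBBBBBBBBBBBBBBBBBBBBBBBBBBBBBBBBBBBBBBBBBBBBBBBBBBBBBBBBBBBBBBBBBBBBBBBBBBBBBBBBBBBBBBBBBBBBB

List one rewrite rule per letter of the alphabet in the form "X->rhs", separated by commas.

A->CC, B->BBB, C->A

  step 0 ⇒ step 1: CAAB ⇒ A·CC·CC·BBB
    A ↦ CC
    B ↦ BBB
    C ↦ A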